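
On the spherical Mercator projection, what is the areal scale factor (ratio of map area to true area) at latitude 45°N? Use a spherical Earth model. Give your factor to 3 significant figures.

2.00

For Mercator, h = k = sec φ (a conformal cylindrical projection has a single point scale, 1/cos φ).
Areal scale = k² = sec²φ = 1/cos²(45°) = 1/0.7071² = 2.000.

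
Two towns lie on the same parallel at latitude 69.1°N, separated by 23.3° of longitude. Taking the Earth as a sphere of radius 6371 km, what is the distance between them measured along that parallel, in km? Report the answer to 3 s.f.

Arc length along a parallel = R cos φ · Δλ (with Δλ in radians).
= 6371 × cos 69.1° × (23.3° × π/180) = 6371 × 0.3567 × 0.4067 ≈ 924 km.

924 km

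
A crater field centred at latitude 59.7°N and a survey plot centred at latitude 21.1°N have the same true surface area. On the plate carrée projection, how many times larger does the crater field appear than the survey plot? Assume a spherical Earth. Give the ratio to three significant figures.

Plate carrée maps x = Rλ, y = Rφ. The meridian scale is h = 1 and the parallel scale is k = 1/cos φ = sec φ.
Areal scale at 59.7°: h·k = 1.000 × 1.982 = 1.982.
Areal scale at 21.1°: h·k = 1.000 × 1.072 = 1.072.
Ratio = 1.982/1.072 ≈ 1.85.

1.85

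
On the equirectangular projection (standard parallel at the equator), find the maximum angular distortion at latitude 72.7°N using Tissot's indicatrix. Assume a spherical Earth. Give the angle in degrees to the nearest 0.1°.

Plate carrée maps x = Rλ, y = Rφ. The meridian scale is h = 1 and the parallel scale is k = 1/cos φ = sec φ.
At 72.7°: h = 1.000, k = 3.363; principal scales a = 3.363, b = 1.000.
sin(ω/2) = (a − b)/(a + b) = 2.363/4.363 = 0.5416, so ω = 2 arcsin(0.5416) ≈ 65.6°.

65.6°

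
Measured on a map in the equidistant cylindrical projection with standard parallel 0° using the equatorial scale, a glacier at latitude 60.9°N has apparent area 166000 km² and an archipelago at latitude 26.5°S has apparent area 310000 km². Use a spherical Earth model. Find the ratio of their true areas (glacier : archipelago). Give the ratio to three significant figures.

Plate carrée has h = 1 and k = sec φ, giving areal scale sec φ; true area = (apparent area) · cos φ.
True area of glacier: 166000 × cos(60.9°) = 166000 × 0.4863 = 80730 km².
True area of archipelago: 310000 × cos(26.5°) = 310000 × 0.8949 = 277400 km².
Ratio = 80730 / 277400 ≈ 0.291.

0.291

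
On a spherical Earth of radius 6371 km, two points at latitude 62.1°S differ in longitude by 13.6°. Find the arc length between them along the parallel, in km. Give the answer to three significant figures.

708 km

Arc length along a parallel = R cos φ · Δλ (with Δλ in radians).
= 6371 × cos 62.1° × (13.6° × π/180) = 6371 × 0.4679 × 0.2374 ≈ 708 km.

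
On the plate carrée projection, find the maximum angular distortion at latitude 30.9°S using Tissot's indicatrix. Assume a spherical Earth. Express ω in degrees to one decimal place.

8.8°

In the plate carrée (x = Rλ, y = Rφ), meridians are true-scale (h = 1) and parallels are stretched by k = sec φ.
At 30.9°: h = 1.000, k = 1.165; principal scales a = 1.165, b = 1.000.
sin(ω/2) = (a − b)/(a + b) = 0.1654/2.165 = 0.07639, so ω = 2 arcsin(0.07639) ≈ 8.8°.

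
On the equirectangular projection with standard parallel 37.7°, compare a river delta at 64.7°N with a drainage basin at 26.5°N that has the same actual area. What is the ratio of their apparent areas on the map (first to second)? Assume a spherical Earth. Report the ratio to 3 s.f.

2.09

In the equirectangular projection with standard parallel φ₀ = 37.7° (x = Rλ cos φ₀, y = Rφ), meridians are true-scale (h = 1) and the parallel scale is k = cos φ₀ / cos φ.
Areal scale at 64.7°: h·k = 1.000 × 1.851 = 1.851.
Areal scale at 26.5°: h·k = 1.000 × 0.8841 = 0.8841.
Ratio = 1.851/0.8841 ≈ 2.09.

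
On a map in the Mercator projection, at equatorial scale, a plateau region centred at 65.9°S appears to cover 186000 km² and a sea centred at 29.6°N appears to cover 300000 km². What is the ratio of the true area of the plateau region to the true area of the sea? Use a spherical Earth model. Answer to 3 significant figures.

0.137

Mercator's areal exaggeration is sec²φ; hence true area = (apparent area) · cos²φ.
True area of plateau region: 186000 × cos²(65.9°) = 186000 × 0.1667 = 31010 km².
True area of sea: 300000 × cos²(29.6°) = 300000 × 0.7560 = 226800 km².
Ratio = 31010 / 226800 ≈ 0.137.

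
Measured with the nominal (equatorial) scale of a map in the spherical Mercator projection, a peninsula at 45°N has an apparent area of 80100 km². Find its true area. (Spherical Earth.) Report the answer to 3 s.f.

For Mercator, h = k = sec φ (a conformal cylindrical projection has a single point scale, 1/cos φ).
Areal scale = k² = sec²φ = 1/cos²(45°) = 1/0.7071² = 2.000.
True area = apparent / (areal scale) = 80100 / 2.000 ≈ 40100 km².

40100 km²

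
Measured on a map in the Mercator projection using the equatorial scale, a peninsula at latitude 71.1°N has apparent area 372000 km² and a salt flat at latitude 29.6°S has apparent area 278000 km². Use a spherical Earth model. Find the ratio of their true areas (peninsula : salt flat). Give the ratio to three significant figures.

0.186

Mercator's areal exaggeration is sec²φ; hence true area = (apparent area) · cos²φ.
True area of peninsula: 372000 × cos²(71.1°) = 372000 × 0.1049 = 39030 km².
True area of salt flat: 278000 × cos²(29.6°) = 278000 × 0.7560 = 210200 km².
Ratio = 39030 / 210200 ≈ 0.186.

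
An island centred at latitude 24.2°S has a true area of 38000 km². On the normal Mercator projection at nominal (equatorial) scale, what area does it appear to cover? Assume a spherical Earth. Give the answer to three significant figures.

The Mercator projection is conformal; its linear scale factor is the same in every direction and equals sec φ = 1/cos φ.
Areal scale = k² = sec²φ = 1/cos²(24.2°) = 1/0.9121² = 1.202.
Apparent area = 38000 × 1.202 ≈ 45700 km².

45700 km²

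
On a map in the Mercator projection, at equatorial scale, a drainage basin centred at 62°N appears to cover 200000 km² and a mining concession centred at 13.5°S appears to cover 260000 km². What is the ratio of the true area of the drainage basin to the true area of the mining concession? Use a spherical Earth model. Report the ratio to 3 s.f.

0.179

Since Mercator area scale is 1/cos²φ, the true area equals the apparent area multiplied by cos²φ.
True area of drainage basin: 200000 × cos²(62°) = 200000 × 0.2204 = 44080 km².
True area of mining concession: 260000 × cos²(13.5°) = 260000 × 0.9455 = 245800 km².
Ratio = 44080 / 245800 ≈ 0.179.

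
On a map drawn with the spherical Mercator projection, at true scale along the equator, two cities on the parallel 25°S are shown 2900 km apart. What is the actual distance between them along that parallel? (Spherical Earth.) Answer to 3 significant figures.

Mercator is conformal, so the point scale is isotropic: h = k = sec φ = 1/cos φ.
Along the parallel at 25°, map distances are exaggerated by k = sec 25° = 1.103.
True distance = 2900 / 1.103 = 2900 × cos 25° ≈ 2630 km.

2630 km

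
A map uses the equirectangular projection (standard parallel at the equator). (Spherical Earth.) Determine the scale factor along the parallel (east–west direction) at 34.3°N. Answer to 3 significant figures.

Plate carrée maps x = Rλ, y = Rφ. The meridian scale is h = 1 and the parallel scale is k = 1/cos φ = sec φ.
k = 1/cos 34.3° = 1/0.8261 = 1.211.

1.21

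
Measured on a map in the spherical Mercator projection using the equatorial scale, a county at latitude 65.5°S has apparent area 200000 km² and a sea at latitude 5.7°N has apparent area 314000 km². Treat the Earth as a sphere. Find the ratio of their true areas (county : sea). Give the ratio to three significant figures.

Mercator's areal exaggeration is sec²φ; hence true area = (apparent area) · cos²φ.
True area of county: 200000 × cos²(65.5°) = 200000 × 0.1720 = 34390 km².
True area of sea: 314000 × cos²(5.7°) = 314000 × 0.9901 = 310900 km².
Ratio = 34390 / 310900 ≈ 0.111.

0.111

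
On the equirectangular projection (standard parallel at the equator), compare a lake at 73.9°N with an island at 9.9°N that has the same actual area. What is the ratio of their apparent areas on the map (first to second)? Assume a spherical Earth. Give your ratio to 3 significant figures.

3.55

Plate carrée maps x = Rλ, y = Rφ. The meridian scale is h = 1 and the parallel scale is k = 1/cos φ = sec φ.
Areal scale at 73.9°: h·k = 1.000 × 3.606 = 3.606.
Areal scale at 9.9°: h·k = 1.000 × 1.015 = 1.015.
Ratio = 3.606/1.015 ≈ 3.55.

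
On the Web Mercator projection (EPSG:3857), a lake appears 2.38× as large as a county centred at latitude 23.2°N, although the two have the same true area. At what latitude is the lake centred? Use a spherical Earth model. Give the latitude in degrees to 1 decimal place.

For equal true areas on Mercator, apparent areas scale as sec²φ, so the ratio is cos²φ₂ / cos²φ₁.
cos²φ₂ / cos²φ₁ = 2.38  ⇒  cos φ₁ = cos 23.2° / √2.38 = 0.9191/1.543 = 0.5958.
φ₁ = arccos(0.5958) ≈ 53.4°.

53.4°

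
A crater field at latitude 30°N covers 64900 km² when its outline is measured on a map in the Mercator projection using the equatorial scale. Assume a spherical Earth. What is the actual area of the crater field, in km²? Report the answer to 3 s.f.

48700 km²

The Mercator projection is conformal; its linear scale factor is the same in every direction and equals sec φ = 1/cos φ.
Areal scale = k² = sec²φ = 1/cos²(30°) = 1/0.8660² = 1.333.
True area = apparent / (areal scale) = 64900 / 1.333 ≈ 48700 km².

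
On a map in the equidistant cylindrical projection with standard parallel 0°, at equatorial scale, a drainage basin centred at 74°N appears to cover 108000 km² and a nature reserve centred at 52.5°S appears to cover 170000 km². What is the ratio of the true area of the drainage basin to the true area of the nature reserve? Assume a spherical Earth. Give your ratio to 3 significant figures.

Plate carrée has h = 1 and k = sec φ, giving areal scale sec φ; true area = (apparent area) · cos φ.
True area of drainage basin: 108000 × cos(74°) = 108000 × 0.2756 = 29770 km².
True area of nature reserve: 170000 × cos(52.5°) = 170000 × 0.6088 = 103500 km².
Ratio = 29770 / 103500 ≈ 0.288.

0.288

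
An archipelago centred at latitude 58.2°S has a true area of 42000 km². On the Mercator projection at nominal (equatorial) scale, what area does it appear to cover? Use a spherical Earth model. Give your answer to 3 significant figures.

Mercator is conformal, so the point scale is isotropic: h = k = sec φ = 1/cos φ.
Areal scale = k² = sec²φ = 1/cos²(58.2°) = 1/0.5270² = 3.601.
Apparent area = 42000 × 3.601 ≈ 151000 km².

151000 km²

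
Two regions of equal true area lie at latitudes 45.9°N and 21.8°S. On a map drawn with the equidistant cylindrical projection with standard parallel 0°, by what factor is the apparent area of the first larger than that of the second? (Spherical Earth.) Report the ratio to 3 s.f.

Plate carrée maps x = Rλ, y = Rφ. The meridian scale is h = 1 and the parallel scale is k = 1/cos φ = sec φ.
Areal scale at 45.9°: h·k = 1.000 × 1.437 = 1.437.
Areal scale at 21.8°: h·k = 1.000 × 1.077 = 1.077.
Ratio = 1.437/1.077 ≈ 1.33.

1.33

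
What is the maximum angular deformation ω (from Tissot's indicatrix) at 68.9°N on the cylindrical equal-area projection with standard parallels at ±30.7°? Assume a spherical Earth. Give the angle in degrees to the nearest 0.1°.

Cylindrical equal-area (φ₀ = 30.7°): h = cos φ / cos 30.7° along meridians, k = cos 30.7° / cos φ along parallels; h·k = 1.
At 68.9°: h = 0.4187, k = 2.388; principal scales a = 2.388, b = 0.4187.
sin(ω/2) = (a − b)/(a + b) = 1.970/2.807 = 0.7017, so ω = 2 arcsin(0.7017) ≈ 89.1°.

89.1°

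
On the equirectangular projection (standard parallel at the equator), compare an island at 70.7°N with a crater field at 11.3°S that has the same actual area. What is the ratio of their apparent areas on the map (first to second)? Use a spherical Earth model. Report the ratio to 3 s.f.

For the equirectangular projection with φ₀ = 0 (plate carrée), h = 1 along meridians and k = sec φ along parallels.
Areal scale at 70.7°: h·k = 1.000 × 3.026 = 3.026.
Areal scale at 11.3°: h·k = 1.000 × 1.020 = 1.020.
Ratio = 3.026/1.020 ≈ 2.97.

2.97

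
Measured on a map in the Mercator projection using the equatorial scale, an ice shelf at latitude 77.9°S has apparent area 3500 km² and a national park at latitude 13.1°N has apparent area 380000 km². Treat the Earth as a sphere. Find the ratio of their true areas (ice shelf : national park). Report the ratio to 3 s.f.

Mercator's areal exaggeration is sec²φ; hence true area = (apparent area) · cos²φ.
True area of ice shelf: 3500 × cos²(77.9°) = 3500 × 0.04394 = 153.8 km².
True area of national park: 380000 × cos²(13.1°) = 380000 × 0.9486 = 360500 km².
Ratio = 153.8 / 360500 ≈ 0.000427.

0.000427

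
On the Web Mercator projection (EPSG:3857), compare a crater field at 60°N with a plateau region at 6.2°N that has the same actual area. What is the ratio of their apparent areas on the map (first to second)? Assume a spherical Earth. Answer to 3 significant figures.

Mercator is conformal with k = sec φ, so areal scale = k² = sec²φ.
At 60°: sec²(60°) = 1/0.5000² = 4.000.
At 6.2°: sec²(6.2°) = 1/0.9942² = 1.012.
Ratio = 4.000/1.012 = cos²(6.2°)/cos²(60°) ≈ 3.95.

3.95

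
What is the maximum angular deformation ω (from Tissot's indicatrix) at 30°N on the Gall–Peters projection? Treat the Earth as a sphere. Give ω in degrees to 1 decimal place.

The Gall–Peters projection is cylindrical equal-area with φ₀ = 45°. A cylindrical equal-area projection with standard parallel φ₀ has meridian scale h = cos φ / cos φ₀ and parallel scale k = cos φ₀ / cos φ (so areas are preserved, h·k = 1).
At 30°: h = 1.225, k = 0.8165; principal scales a = 1.225, b = 0.8165.
sin(ω/2) = (a − b)/(a + b) = 0.4082/2.041 = 0.2000, so ω = 2 arcsin(0.2000) ≈ 23.1°.

23.1°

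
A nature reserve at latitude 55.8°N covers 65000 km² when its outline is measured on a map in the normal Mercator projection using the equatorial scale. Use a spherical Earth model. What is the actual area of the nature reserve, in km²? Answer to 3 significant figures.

The Mercator projection is conformal; its linear scale factor is the same in every direction and equals sec φ = 1/cos φ.
Areal scale = k² = sec²φ = 1/cos²(55.8°) = 1/0.5621² = 3.165.
True area = apparent / (areal scale) = 65000 / 3.165 ≈ 20500 km².

20500 km²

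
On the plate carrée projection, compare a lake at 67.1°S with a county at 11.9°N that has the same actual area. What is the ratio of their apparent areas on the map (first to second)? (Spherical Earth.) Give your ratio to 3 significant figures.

2.51

For the equirectangular projection with φ₀ = 0 (plate carrée), h = 1 along meridians and k = sec φ along parallels.
Areal scale at 67.1°: h·k = 1.000 × 2.570 = 2.570.
Areal scale at 11.9°: h·k = 1.000 × 1.022 = 1.022.
Ratio = 2.570/1.022 ≈ 2.51.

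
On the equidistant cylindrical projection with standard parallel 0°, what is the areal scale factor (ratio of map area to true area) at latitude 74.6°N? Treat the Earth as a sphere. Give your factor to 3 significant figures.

Plate carrée maps x = Rλ, y = Rφ. The meridian scale is h = 1 and the parallel scale is k = 1/cos φ = sec φ.
Areal scale = h·k = 1 × sec φ; at 74.6°, h = 1.000, k = 3.766, so h·k = 3.766.

3.77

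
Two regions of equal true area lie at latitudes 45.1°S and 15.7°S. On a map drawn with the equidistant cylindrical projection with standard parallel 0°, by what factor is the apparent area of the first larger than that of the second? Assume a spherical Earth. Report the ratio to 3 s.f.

1.36

In the plate carrée (x = Rλ, y = Rφ), meridians are true-scale (h = 1) and parallels are stretched by k = sec φ.
Areal scale at 45.1°: h·k = 1.000 × 1.417 = 1.417.
Areal scale at 15.7°: h·k = 1.000 × 1.039 = 1.039.
Ratio = 1.417/1.039 ≈ 1.36.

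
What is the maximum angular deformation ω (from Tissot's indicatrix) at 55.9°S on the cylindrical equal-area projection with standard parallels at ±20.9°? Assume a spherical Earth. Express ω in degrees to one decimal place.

Cylindrical equal-area (φ₀ = 20.9°): h = cos φ / cos 20.9° along meridians, k = cos 20.9° / cos φ along parallels; h·k = 1.
At 55.9°: h = 0.6001, k = 1.666; principal scales a = 1.666, b = 0.6001.
sin(ω/2) = (a − b)/(a + b) = 1.066/2.266 = 0.4704, so ω = 2 arcsin(0.4704) ≈ 56.1°.

56.1°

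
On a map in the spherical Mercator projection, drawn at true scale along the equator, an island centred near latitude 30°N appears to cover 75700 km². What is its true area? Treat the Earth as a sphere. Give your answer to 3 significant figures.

Mercator is conformal, so the point scale is isotropic: h = k = sec φ = 1/cos φ.
Areal scale = k² = sec²φ = 1/cos²(30°) = 1/0.8660² = 1.333.
True area = apparent / (areal scale) = 75700 / 1.333 ≈ 56800 km².

56800 km²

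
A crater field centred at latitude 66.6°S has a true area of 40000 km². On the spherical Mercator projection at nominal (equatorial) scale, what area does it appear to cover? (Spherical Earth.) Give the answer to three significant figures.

For Mercator, h = k = sec φ (a conformal cylindrical projection has a single point scale, 1/cos φ).
Areal scale = k² = sec²φ = 1/cos²(66.6°) = 1/0.3971² = 6.340.
Apparent area = 40000 × 6.340 ≈ 254000 km².

254000 km²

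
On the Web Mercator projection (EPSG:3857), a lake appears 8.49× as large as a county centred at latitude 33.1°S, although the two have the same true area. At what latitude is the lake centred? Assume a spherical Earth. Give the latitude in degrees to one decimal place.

Mercator areal scale is sec²φ, so apparent-area ratio = sec²φ₁ / sec²φ₂ = cos²φ₂ / cos²φ₁.
cos²φ₂ / cos²φ₁ = 8.49  ⇒  cos φ₁ = cos 33.1° / √8.49 = 0.8377/2.914 = 0.2875.
φ₁ = arccos(0.2875) ≈ 73.3°.

73.3°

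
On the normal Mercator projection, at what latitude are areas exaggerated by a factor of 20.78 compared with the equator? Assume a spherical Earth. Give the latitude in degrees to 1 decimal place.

Mercator areal scale is sec²φ.
sec²φ = 20.78  ⇒  cos²φ = 0.04812  ⇒  cos φ = 0.2194.
φ = arccos(0.2194) ≈ 77.3°.

77.3°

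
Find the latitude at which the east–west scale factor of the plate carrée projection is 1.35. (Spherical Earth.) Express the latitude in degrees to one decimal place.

42.2°

Plate carrée: h = 1, k = sec φ along parallels.
sec φ = 1.35  ⇒  cos φ = 0.7407  ⇒  φ ≈ 42.2°.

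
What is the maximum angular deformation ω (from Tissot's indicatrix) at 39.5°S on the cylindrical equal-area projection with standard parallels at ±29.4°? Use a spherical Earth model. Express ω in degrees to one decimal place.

Cylindrical equal-area (φ₀ = 29.4°): h = cos φ / cos 29.4° along meridians, k = cos 29.4° / cos φ along parallels; h·k = 1.
At 39.5°: h = 0.8857, k = 1.129; principal scales a = 1.129, b = 0.8857.
sin(ω/2) = (a − b)/(a + b) = 0.2434/2.015 = 0.1208, so ω = 2 arcsin(0.1208) ≈ 13.9°.

13.9°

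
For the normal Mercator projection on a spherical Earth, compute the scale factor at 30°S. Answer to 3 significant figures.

Mercator is conformal, so the point scale is isotropic: h = k = sec φ = 1/cos φ.
k = 1/cos 30° = 1/0.8660 = 1.155.

1.15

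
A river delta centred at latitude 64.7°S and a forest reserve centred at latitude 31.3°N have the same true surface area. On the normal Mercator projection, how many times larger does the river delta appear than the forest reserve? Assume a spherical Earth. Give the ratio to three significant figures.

Mercator areal scale is sec²φ.
At 64.7°: sec²(64.7°) = 1/0.4274² = 5.475.
At 31.3°: sec²(31.3°) = 1/0.8545² = 1.370.
Ratio = 5.475/1.370 = cos²(31.3°)/cos²(64.7°) ≈ 4.00.

4.00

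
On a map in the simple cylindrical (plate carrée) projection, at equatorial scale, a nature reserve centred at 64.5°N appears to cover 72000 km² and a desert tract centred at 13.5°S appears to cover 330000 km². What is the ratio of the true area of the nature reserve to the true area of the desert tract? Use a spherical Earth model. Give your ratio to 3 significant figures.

0.0966

Plate carrée has h = 1 and k = sec φ, giving areal scale sec φ; true area = (apparent area) · cos φ.
True area of nature reserve: 72000 × cos(64.5°) = 72000 × 0.4305 = 31000 km².
True area of desert tract: 330000 × cos(13.5°) = 330000 × 0.9724 = 320900 km².
Ratio = 31000 / 320900 ≈ 0.0966.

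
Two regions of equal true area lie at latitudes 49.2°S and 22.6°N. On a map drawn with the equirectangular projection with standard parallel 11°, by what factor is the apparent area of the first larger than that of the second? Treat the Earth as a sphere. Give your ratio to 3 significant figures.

1.41

With standard parallel φ₀ = 11°, the equirectangular projection gives x = Rλ cos φ₀, y = Rφ, so h = 1 and k = cos 11° / cos φ.
Areal scale at 49.2°: h·k = 1.000 × 1.502 = 1.502.
Areal scale at 22.6°: h·k = 1.000 × 1.063 = 1.063.
Ratio = 1.502/1.063 ≈ 1.41.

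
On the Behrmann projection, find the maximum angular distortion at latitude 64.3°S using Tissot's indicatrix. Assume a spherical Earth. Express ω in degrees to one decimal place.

73.6°

Behrmann is a cylindrical equal-area projection with standard parallels at ±30°. A cylindrical equal-area projection with standard parallel φ₀ has meridian scale h = cos φ / cos φ₀ and parallel scale k = cos φ₀ / cos φ (so areas are preserved, h·k = 1).
At 64.3°: h = 0.5007, k = 1.997; principal scales a = 1.997, b = 0.5007.
sin(ω/2) = (a − b)/(a + b) = 1.496/2.498 = 0.5990, so ω = 2 arcsin(0.5990) ≈ 73.6°.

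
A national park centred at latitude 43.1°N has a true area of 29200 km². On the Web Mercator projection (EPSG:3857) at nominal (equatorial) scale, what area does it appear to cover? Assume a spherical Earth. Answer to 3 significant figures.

For Mercator, h = k = sec φ (a conformal cylindrical projection has a single point scale, 1/cos φ).
Areal scale = k² = sec²φ = 1/cos²(43.1°) = 1/0.7302² = 1.876.
Apparent area = 29200 × 1.876 ≈ 54800 km².

54800 km²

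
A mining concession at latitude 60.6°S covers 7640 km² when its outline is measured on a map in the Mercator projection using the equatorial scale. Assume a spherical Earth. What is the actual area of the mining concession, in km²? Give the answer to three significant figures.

The Mercator projection is conformal; its linear scale factor is the same in every direction and equals sec φ = 1/cos φ.
Areal scale = k² = sec²φ = 1/cos²(60.6°) = 1/0.4909² = 4.150.
True area = apparent / (areal scale) = 7640 / 4.150 ≈ 1840 km².

1840 km²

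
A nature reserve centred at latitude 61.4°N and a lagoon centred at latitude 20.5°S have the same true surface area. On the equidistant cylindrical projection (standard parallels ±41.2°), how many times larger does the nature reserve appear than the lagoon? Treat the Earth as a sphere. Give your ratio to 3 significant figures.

In the equirectangular projection with standard parallel φ₀ = 41.2° (x = Rλ cos φ₀, y = Rφ), meridians are true-scale (h = 1) and the parallel scale is k = cos φ₀ / cos φ.
Areal scale at 61.4°: h·k = 1.000 × 1.572 = 1.572.
Areal scale at 20.5°: h·k = 1.000 × 0.8033 = 0.8033.
Ratio = 1.572/0.8033 ≈ 1.96.

1.96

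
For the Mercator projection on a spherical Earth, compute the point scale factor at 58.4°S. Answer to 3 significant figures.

1.91

For Mercator, h = k = sec φ (a conformal cylindrical projection has a single point scale, 1/cos φ).
k = 1/cos 58.4° = 1/0.5240 = 1.908.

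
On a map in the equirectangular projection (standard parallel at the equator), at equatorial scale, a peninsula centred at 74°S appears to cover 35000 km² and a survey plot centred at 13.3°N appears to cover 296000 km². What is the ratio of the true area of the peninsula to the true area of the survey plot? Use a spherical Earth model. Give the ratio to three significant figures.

0.0335

Plate carrée has h = 1 and k = sec φ, giving areal scale sec φ; true area = (apparent area) · cos φ.
True area of peninsula: 35000 × cos(74°) = 35000 × 0.2756 = 9647 km².
True area of survey plot: 296000 × cos(13.3°) = 296000 × 0.9732 = 288100 km².
Ratio = 9647 / 288100 ≈ 0.0335.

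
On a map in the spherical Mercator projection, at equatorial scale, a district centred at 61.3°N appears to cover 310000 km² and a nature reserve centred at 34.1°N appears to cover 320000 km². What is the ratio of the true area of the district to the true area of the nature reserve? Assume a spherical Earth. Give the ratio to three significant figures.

On Mercator the areal scale is sec²φ, so true area = apparent × cos²φ.
True area of district: 310000 × cos²(61.3°) = 310000 × 0.2306 = 71490 km².
True area of nature reserve: 320000 × cos²(34.1°) = 320000 × 0.6857 = 219400 km².
Ratio = 71490 / 219400 ≈ 0.326.

0.326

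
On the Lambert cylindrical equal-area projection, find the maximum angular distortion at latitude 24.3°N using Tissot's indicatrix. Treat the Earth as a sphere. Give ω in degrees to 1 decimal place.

The Lambert cylindrical equal-area projection is the cylindrical equal-area projection with its standard parallel at the equator (φ₀ = 0). A cylindrical equal-area projection with standard parallel φ₀ has meridian scale h = cos φ / cos φ₀ and parallel scale k = cos φ₀ / cos φ (so areas are preserved, h·k = 1).
At 24.3°: h = 0.9114, k = 1.097; principal scales a = 1.097, b = 0.9114.
sin(ω/2) = (a − b)/(a + b) = 0.1858/2.009 = 0.09250, so ω = 2 arcsin(0.09250) ≈ 10.6°.

10.6°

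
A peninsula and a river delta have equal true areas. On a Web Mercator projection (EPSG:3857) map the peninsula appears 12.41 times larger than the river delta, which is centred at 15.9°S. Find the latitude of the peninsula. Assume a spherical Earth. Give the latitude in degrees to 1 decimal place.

On Mercator, (apparent₁)/(apparent₂) = sec²φ₁ / sec²φ₂ when true areas are equal.
cos²φ₂ / cos²φ₁ = 12.41  ⇒  cos φ₁ = cos 15.9° / √12.41 = 0.9617/3.523 = 0.2730.
φ₁ = arccos(0.2730) ≈ 74.2°.

74.2°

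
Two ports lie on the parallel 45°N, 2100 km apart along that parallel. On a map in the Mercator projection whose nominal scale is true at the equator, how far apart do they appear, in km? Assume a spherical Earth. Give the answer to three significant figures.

2970 km

The Mercator projection is conformal; its linear scale factor is the same in every direction and equals sec φ = 1/cos φ.
Along the parallel, k = sec 45° = 1/0.7071 = 1.414.
Map distance = 2100 × 1.414 ≈ 2970 km.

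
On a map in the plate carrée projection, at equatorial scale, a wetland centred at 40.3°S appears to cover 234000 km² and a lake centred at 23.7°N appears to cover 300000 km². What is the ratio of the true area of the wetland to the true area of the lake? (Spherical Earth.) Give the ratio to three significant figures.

On the plate carrée, areal scale = h·k = 1 × sec φ, so true area = apparent × cos φ.
True area of wetland: 234000 × cos(40.3°) = 234000 × 0.7627 = 178500 km².
True area of lake: 300000 × cos(23.7°) = 300000 × 0.9157 = 274700 km².
Ratio = 178500 / 274700 ≈ 0.650.

0.650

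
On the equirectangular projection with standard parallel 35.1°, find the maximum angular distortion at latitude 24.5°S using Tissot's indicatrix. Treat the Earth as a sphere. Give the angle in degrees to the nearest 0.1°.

6.1°

The equidistant cylindrical projection with φ₀ = 35.1° has h = 1 (meridians true) and k = cos φ₀ / cos φ along parallels.
At 24.5°: h = 1.000, k = 0.8991; principal scales a = 1.000, b = 0.8991.
sin(ω/2) = (a − b)/(a + b) = 0.1009/1.899 = 0.05313, so ω = 2 arcsin(0.05313) ≈ 6.1°.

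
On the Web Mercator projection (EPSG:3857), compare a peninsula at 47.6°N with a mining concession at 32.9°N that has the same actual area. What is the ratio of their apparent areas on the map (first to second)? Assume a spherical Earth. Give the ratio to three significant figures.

Mercator is conformal with k = sec φ, so areal scale = k² = sec²φ.
At 47.6°: sec²(47.6°) = 1/0.6743² = 2.199.
At 32.9°: sec²(32.9°) = 1/0.8396² = 1.419.
Ratio = 2.199/1.419 = cos²(32.9°)/cos²(47.6°) ≈ 1.55.

1.55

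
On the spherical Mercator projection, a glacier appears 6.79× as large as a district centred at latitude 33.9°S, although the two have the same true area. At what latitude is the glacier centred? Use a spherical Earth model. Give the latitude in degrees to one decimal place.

71.4°

On Mercator, (apparent₁)/(apparent₂) = sec²φ₁ / sec²φ₂ when true areas are equal.
cos²φ₂ / cos²φ₁ = 6.79  ⇒  cos φ₁ = cos 33.9° / √6.79 = 0.8300/2.606 = 0.3185.
φ₁ = arccos(0.3185) ≈ 71.4°.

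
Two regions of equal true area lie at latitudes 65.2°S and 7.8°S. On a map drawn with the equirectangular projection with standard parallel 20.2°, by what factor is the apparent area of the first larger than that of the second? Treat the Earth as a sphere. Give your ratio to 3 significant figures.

2.36

In the equirectangular projection with standard parallel φ₀ = 20.2° (x = Rλ cos φ₀, y = Rφ), meridians are true-scale (h = 1) and the parallel scale is k = cos φ₀ / cos φ.
Areal scale at 65.2°: h·k = 1.000 × 2.237 = 2.237.
Areal scale at 7.8°: h·k = 1.000 × 0.9473 = 0.9473.
Ratio = 2.237/0.9473 ≈ 2.36.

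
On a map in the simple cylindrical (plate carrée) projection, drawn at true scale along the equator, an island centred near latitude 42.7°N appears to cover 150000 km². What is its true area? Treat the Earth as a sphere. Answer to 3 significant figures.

For the equirectangular projection with φ₀ = 0 (plate carrée), h = 1 along meridians and k = sec φ along parallels.
Areal scale = h·k = 1 × sec φ; at 42.7°, h = 1.000, k = 1.361, so h·k = 1.361.
True area = apparent / (areal scale) = 150000 / 1.361 ≈ 110000 km².

110000 km²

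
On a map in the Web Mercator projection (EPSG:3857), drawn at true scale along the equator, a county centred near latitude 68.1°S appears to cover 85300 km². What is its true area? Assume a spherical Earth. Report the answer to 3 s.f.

Mercator is conformal, so the point scale is isotropic: h = k = sec φ = 1/cos φ.
Areal scale = k² = sec²φ = 1/cos²(68.1°) = 1/0.3730² = 7.188.
True area = apparent / (areal scale) = 85300 / 7.188 ≈ 11900 km².

11900 km²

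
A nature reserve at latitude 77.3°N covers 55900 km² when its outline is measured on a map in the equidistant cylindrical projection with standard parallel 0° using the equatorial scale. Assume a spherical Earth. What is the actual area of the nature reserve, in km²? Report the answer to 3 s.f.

12300 km²

In the plate carrée (x = Rλ, y = Rφ), meridians are true-scale (h = 1) and parallels are stretched by k = sec φ.
Areal scale = h·k = 1 × sec φ; at 77.3°, h = 1.000, k = 4.549, so h·k = 4.549.
True area = apparent / (areal scale) = 55900 / 4.549 ≈ 12300 km².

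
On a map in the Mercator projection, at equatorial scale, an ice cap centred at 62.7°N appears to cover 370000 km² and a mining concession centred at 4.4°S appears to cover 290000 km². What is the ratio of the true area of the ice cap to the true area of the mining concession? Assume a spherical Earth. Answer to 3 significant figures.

0.270

On Mercator the areal scale is sec²φ, so true area = apparent × cos²φ.
True area of ice cap: 370000 × cos²(62.7°) = 370000 × 0.2104 = 77830 km².
True area of mining concession: 290000 × cos²(4.4°) = 290000 × 0.9941 = 288300 km².
Ratio = 77830 / 288300 ≈ 0.270.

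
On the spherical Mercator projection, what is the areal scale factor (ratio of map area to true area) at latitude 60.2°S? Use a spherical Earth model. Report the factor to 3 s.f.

4.05

Mercator is conformal, so the point scale is isotropic: h = k = sec φ = 1/cos φ.
Areal scale = k² = sec²φ = 1/cos²(60.2°) = 1/0.4970² = 4.049.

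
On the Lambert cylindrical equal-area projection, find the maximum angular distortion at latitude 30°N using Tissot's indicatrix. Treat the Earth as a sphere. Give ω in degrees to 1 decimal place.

16.4°

The Lambert cylindrical equal-area projection is the cylindrical equal-area projection with its standard parallel at the equator (φ₀ = 0). A cylindrical equal-area projection with standard parallel φ₀ has meridian scale h = cos φ / cos φ₀ and parallel scale k = cos φ₀ / cos φ (so areas are preserved, h·k = 1).
At 30°: h = 0.8660, k = 1.155; principal scales a = 1.155, b = 0.8660.
sin(ω/2) = (a − b)/(a + b) = 0.2887/2.021 = 0.1429, so ω = 2 arcsin(0.1429) ≈ 16.4°.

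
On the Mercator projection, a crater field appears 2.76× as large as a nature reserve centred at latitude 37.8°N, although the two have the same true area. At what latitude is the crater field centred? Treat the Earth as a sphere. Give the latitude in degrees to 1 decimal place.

Mercator areal scale is sec²φ, so apparent-area ratio = sec²φ₁ / sec²φ₂ = cos²φ₂ / cos²φ₁.
cos²φ₂ / cos²φ₁ = 2.76  ⇒  cos φ₁ = cos 37.8° / √2.76 = 0.7902/1.661 = 0.4756.
φ₁ = arccos(0.4756) ≈ 61.6°.

61.6°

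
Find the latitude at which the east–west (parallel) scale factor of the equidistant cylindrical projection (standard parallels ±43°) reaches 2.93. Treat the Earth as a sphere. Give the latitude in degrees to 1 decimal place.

75.5°

The equidistant cylindrical projection with φ₀ = 43° has h = 1 (meridians true) and k = cos φ₀ / cos φ along parallels.
k = cos φ₀ / cos φ = 2.93  ⇒  cos φ = cos 43° / 2.93 = 0.2496.
φ = arccos(0.2496) ≈ 75.5°.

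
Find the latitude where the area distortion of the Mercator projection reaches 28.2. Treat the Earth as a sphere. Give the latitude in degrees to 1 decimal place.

79.1°

Mercator areal scale is sec²φ.
sec²φ = 28.2  ⇒  cos²φ = 0.03546  ⇒  cos φ = 0.1883.
φ = arccos(0.1883) ≈ 79.1°.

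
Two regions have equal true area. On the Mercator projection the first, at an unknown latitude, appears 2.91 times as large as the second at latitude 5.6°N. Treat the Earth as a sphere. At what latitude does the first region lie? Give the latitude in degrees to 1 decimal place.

54.3°

For equal true areas on Mercator, apparent areas scale as sec²φ, so the ratio is cos²φ₂ / cos²φ₁.
cos²φ₂ / cos²φ₁ = 2.91  ⇒  cos φ₁ = cos 5.6° / √2.91 = 0.9952/1.706 = 0.5834.
φ₁ = arccos(0.5834) ≈ 54.3°.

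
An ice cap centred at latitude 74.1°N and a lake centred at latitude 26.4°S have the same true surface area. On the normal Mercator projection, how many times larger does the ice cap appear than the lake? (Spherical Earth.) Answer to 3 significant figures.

Mercator areal scale is sec²φ.
At 74.1°: sec²(74.1°) = 1/0.2740² = 13.32.
At 26.4°: sec²(26.4°) = 1/0.8957² = 1.246.
Ratio = 13.32/1.246 = cos²(26.4°)/cos²(74.1°) ≈ 10.7.

10.7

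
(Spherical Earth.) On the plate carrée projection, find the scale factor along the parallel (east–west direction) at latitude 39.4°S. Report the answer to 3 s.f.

1.29

In the plate carrée (x = Rλ, y = Rφ), meridians are true-scale (h = 1) and parallels are stretched by k = sec φ.
k = 1/cos 39.4° = 1/0.7727 = 1.294.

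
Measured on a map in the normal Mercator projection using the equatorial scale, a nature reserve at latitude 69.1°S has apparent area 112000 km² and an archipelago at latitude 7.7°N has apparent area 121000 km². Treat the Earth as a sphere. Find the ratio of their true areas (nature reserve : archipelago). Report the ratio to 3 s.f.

On Mercator the areal scale is sec²φ, so true area = apparent × cos²φ.
True area of nature reserve: 112000 × cos²(69.1°) = 112000 × 0.1273 = 14250 km².
True area of archipelago: 121000 × cos²(7.7°) = 121000 × 0.9820 = 118800 km².
Ratio = 14250 / 118800 ≈ 0.120.

0.120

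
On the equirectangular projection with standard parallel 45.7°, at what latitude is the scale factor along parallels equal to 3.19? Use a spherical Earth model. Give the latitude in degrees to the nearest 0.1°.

The equidistant cylindrical projection with φ₀ = 45.7° has h = 1 (meridians true) and k = cos φ₀ / cos φ along parallels.
k = cos φ₀ / cos φ = 3.19  ⇒  cos φ = cos 45.7° / 3.19 = 0.2189.
φ = arccos(0.2189) ≈ 77.4°.

77.4°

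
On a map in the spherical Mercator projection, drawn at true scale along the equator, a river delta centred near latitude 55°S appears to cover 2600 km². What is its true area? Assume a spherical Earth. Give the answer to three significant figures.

The Mercator projection is conformal; its linear scale factor is the same in every direction and equals sec φ = 1/cos φ.
Areal scale = k² = sec²φ = 1/cos²(55°) = 1/0.5736² = 3.040.
True area = apparent / (areal scale) = 2600 / 3.040 ≈ 855 km².

855 km²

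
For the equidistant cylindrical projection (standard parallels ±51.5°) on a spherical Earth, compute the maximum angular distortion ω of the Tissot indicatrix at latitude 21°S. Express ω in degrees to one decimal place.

The equidistant cylindrical projection with φ₀ = 51.5° has h = 1 (meridians true) and k = cos φ₀ / cos φ along parallels.
At 21°: h = 1.000, k = 0.6668; principal scales a = 1.000, b = 0.6668.
sin(ω/2) = (a − b)/(a + b) = 0.3332/1.667 = 0.1999, so ω = 2 arcsin(0.1999) ≈ 23.1°.

23.1°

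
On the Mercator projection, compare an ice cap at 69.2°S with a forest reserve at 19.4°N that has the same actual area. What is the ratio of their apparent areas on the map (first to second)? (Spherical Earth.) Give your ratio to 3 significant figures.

7.06

On Mercator, area is exaggerated by sec²φ = 1/cos²φ.
At 69.2°: sec²(69.2°) = 1/0.3551² = 7.930.
At 19.4°: sec²(19.4°) = 1/0.9432² = 1.124.
Ratio = 7.930/1.124 = cos²(19.4°)/cos²(69.2°) ≈ 7.06.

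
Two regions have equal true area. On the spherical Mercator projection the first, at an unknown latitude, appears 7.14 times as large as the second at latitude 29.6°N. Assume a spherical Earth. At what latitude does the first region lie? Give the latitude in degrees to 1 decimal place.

71.0°

Mercator areal scale is sec²φ, so apparent-area ratio = sec²φ₁ / sec²φ₂ = cos²φ₂ / cos²φ₁.
cos²φ₂ / cos²φ₁ = 7.14  ⇒  cos φ₁ = cos 29.6° / √7.14 = 0.8695/2.672 = 0.3254.
φ₁ = arccos(0.3254) ≈ 71.0°.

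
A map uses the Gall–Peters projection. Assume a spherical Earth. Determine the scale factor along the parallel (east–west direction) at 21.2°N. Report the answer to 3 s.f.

0.758

The Gall–Peters projection is cylindrical equal-area with φ₀ = 45°. A cylindrical equal-area projection with standard parallel φ₀ has meridian scale h = cos φ / cos φ₀ and parallel scale k = cos φ₀ / cos φ (so areas are preserved, h·k = 1).
k = cos 45° / cos 21.2° = 0.7071/0.9323 = 0.7584.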